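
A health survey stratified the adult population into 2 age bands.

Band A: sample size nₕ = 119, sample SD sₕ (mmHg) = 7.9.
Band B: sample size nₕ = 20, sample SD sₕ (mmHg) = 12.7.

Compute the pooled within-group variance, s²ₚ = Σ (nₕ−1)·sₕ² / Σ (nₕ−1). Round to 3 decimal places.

A: (119−1)·7.9² = 118·62.41 = 7364.38
B: (20−1)·12.7² = 19·161.29 = 3064.51
Numerator = 10428.89; denominator = Σ(nₕ−1) = 137.
s²ₚ = 10428.89/137 = 76.12328... → 76.123.

76.123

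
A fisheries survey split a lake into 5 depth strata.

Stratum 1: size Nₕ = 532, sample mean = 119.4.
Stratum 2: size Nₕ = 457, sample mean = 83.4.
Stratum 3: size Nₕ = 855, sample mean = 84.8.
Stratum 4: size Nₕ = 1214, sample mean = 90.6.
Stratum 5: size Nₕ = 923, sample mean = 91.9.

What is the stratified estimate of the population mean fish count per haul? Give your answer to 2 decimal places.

92.68

N = 3981; weights Wₕ = Nₕ/N = (0.1336, 0.1148, 0.2148, 0.3049, 0.2319).
x̄_st = Σ Wₕ·x̄ₕ = 0.1336·119.4 + 0.1148·83.4 + 0.2148·84.8 + 0.3049·90.6 + 0.2319·91.9 ≈ 92.6779...
→ 92.68.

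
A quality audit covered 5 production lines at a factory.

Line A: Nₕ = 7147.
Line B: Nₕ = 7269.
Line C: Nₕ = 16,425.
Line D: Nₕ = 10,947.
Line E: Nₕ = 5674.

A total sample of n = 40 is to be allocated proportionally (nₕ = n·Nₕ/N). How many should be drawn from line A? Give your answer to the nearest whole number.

N = 7147 + 7269 + 16425 + 10947 + 5674 = 47462.
n_A = 40·7147/47462 = 6.023... → 6.

6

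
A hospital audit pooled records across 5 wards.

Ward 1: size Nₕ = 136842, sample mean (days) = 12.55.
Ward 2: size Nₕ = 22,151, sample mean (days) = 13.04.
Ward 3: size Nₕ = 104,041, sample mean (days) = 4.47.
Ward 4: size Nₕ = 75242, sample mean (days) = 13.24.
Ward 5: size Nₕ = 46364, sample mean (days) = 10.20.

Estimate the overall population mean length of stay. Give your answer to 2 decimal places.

N = 136842 + 22151 + 104041 + 75242 + 46364 = 384640.
Overall mean = Σ (Nₕ/N)·x̄ₕ — weight by population share, not a simple average.
Σ Nₕx̄ₕ = 136842·12.55 + 22151·13.04 + 104041·4.47 + 75242·13.24 + 46364·10.20 = 1717367.1 + 288849.04 + 465063.27 + 996204.08 + 472912.8 = 3940396.29.
Divide by N: 3940396.29 / 384640 = 10.2444... → 10.24.

10.24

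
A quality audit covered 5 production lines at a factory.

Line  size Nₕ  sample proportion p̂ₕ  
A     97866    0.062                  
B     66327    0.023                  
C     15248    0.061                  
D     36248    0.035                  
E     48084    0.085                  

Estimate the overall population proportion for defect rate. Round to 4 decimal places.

0.0526

N = 97866 + 66327 + 15248 + 36248 + 48084 = 263773.
Overall proportion = Σ (Nₕ/N)·p̂ₕ.
Σ Nₕp̂ₕ = 6067.692 + 1525.521 + 930.128 + 1268.68 + 4087.14 = 13879.161.
13879.161 / 263773 = 0.052618... → 0.0526.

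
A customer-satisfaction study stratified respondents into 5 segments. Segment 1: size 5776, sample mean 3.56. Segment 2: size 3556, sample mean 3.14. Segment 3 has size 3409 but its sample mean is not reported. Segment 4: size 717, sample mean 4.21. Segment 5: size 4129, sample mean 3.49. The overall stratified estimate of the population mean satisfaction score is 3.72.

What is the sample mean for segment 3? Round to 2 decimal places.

N = 5776 + 3556 + 3409 + 717 + 4129 = 17587.
Overall total = μ·N = 3.72·17587 = 65423.64.
Subtract the known strata: 5776·3.56 + 3556·3.14 + 717·4.21 + 4129·3.49 = 49157.18.
Remaining total for segment 3: 65423.64 − 49157.18 = 16266.46.
Divide by its size: 16266.46 / 3409 = 4.7716... → 4.77.

4.77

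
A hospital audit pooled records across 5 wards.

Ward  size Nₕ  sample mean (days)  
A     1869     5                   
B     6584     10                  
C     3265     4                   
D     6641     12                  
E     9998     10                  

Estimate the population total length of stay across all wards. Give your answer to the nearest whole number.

267917

Estimate total by summing Nₕ·x̄ₕ over strata.
1869·5 + 6584·10 + 3265·4 + 6641·12 + 9998·10 = 9345 + 65840 + 13060 + 79692 + 99980 = 267917.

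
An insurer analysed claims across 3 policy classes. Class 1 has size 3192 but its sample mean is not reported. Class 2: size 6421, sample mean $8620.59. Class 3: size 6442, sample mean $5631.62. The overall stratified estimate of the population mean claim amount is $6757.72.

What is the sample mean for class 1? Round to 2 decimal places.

Σ Nₕx̄ₕ = N·μ, so 3192·x̄_1 = 16055·6757.72 − (6421·8620.59 + 6442·5631.62).
= 108495194.6 − 91631704.43 = 16863490.17.
x̄_1 = 16863490.17 / 3192 = 5283.0483... → 5283.05.

5283.05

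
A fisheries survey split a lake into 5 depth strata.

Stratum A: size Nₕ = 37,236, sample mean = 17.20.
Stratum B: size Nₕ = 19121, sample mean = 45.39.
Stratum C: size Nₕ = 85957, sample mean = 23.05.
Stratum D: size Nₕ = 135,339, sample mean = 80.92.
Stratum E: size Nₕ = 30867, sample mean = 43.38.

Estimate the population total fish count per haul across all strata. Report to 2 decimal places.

15780312.58

A: 37236·17.20 = 640459.2
B: 19121·45.39 = 867902.19
C: 85957·23.05 = 1981308.85
D: 135339·80.92 = 10951631.88
E: 30867·43.38 = 1339010.46
τ̂ = Σ Nₕx̄ₕ = 15780312.58.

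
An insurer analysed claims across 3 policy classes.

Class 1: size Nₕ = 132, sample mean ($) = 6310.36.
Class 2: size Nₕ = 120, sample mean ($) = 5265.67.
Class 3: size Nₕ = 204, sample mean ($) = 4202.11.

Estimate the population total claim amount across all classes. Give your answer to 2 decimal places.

1: 132·6310.36 = 832967.52
2: 120·5265.67 = 631880.4
3: 204·4202.11 = 857230.44
τ̂ = Σ Nₕx̄ₕ = 2322078.36.

2322078.36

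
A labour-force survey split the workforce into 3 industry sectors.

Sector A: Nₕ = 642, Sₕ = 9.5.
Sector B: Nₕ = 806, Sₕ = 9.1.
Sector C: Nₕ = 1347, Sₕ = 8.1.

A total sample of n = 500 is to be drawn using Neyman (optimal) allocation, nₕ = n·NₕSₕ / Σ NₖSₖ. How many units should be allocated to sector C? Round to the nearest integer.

A: NₕSₕ = 642·9.5 = 6099
B: NₕSₕ = 806·9.1 = 7334.6
C: NₕSₕ = 1347·8.1 = 10910.7
Σ NₕSₕ = 24344.3.
n_C = 500·10910.7/24344.3 = 224.091... → 224.

224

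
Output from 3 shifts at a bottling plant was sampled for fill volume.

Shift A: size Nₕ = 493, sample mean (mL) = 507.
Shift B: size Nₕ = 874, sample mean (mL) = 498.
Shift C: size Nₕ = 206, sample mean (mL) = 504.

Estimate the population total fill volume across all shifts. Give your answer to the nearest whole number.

789027

Population total = Σ Nₕ·x̄ₕ (each stratum's size times its mean).
493·507 + 874·498 + 206·504 = 249951 + 435252 + 103824 = 789027.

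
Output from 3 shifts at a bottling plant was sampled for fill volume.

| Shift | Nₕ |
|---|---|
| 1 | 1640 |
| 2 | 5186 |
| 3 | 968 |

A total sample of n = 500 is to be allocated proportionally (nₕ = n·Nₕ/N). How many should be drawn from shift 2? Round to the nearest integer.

N = 1640 + 5186 + 968 = 7794.
n_2 = 500·5186/7794 = 332.692... → 333.

333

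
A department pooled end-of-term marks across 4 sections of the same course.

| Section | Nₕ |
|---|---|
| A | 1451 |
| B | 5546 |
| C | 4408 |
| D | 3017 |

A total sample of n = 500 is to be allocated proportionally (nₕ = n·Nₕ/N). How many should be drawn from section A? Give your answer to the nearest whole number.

50

Share of section A = 1451/14422 = 0.10061.
Allocate 500 × 0.10061 = 50.305... → 50.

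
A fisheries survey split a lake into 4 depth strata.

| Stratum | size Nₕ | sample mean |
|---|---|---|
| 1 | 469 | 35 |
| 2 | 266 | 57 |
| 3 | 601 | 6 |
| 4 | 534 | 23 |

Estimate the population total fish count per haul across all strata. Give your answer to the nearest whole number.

Estimate total by summing Nₕ·x̄ₕ over strata.
469·35 + 266·57 + 601·6 + 534·23 = 16415 + 15162 + 3606 + 12282 = 47465.

47465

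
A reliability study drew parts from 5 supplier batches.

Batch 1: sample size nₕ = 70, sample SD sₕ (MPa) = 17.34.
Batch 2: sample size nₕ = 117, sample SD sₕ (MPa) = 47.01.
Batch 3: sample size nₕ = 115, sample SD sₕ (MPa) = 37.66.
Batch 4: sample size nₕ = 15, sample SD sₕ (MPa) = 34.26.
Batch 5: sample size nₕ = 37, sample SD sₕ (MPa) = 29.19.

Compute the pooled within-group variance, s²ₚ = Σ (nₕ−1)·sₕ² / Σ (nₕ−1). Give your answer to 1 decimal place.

1: (70−1)·17.34² = 69·300.6756 = 20746.6164
2: (117−1)·47.01² = 116·2209.9401 = 256353.0516
3: (115−1)·37.66² = 114·1418.2756 = 161683.4184
4: (15−1)·34.26² = 14·1173.7476 = 16432.4664
5: (37−1)·29.19² = 36·852.0561 = 30674.0196
Numerator = 485889.5724; denominator = Σ(nₕ−1) = 349.
s²ₚ = 485889.5724/349 = 1392.234... → 1392.2.

1392.2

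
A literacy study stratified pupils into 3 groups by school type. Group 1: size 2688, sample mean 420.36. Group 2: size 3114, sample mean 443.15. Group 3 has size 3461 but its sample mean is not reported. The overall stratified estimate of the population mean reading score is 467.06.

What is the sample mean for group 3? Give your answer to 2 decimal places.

N = 2688 + 3114 + 3461 = 9263.
Overall total = μ·N = 467.06·9263 = 4326376.78.
Subtract the known strata: 2688·420.36 + 3114·443.15 = 2509896.78.
Remaining total for group 3: 4326376.78 − 2509896.78 = 1816480.
Divide by its size: 1816480 / 3461 = 524.8425... → 524.84.

524.84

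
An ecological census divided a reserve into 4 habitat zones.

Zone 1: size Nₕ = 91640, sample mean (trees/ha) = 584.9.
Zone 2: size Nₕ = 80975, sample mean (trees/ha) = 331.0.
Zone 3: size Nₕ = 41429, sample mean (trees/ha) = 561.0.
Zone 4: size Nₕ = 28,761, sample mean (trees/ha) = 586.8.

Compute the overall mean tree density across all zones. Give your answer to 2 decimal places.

496.37

x̄_st = (Σ Nₕx̄ₕ) / (Σ Nₕ) = (91640·584.9 + 80975·331.0 + 41429·561.0 + 28761·586.8) / 242805
= 120521584.8 / 242805 = 496.3719... → 496.37.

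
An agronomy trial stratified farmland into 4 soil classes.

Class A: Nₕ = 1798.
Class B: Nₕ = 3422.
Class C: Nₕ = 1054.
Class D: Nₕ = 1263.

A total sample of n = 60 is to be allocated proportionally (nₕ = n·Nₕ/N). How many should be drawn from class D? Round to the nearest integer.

10

Share of class D = 1263/7537 = 0.16757.
Allocate 60 × 0.16757 = 10.054... → 10.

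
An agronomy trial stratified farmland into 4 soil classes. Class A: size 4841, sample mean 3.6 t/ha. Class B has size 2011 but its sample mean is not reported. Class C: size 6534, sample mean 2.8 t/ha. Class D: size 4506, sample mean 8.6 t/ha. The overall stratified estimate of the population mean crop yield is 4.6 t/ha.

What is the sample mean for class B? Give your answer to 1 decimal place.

3.9

Σ Nₕx̄ₕ = N·μ, so 2011·x̄_B = 17892·4.6 − (4841·3.6 + 6534·2.8 + 4506·8.6).
= 82303.2 − 74474.4 = 7828.8.
x̄_B = 7828.8 / 2011 = 3.893... → 3.9.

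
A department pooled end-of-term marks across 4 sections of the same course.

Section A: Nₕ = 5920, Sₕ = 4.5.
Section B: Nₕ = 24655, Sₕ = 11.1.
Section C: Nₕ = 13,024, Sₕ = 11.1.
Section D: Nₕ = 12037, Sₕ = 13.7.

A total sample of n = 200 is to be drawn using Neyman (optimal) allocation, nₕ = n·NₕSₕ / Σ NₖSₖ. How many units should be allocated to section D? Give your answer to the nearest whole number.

Σ NₕSₕ = 5920·4.5 + 24655·11.1 + 13024·11.1 + 12037·13.7 = 609783.8.
Share for D: 164906.9/609783.8 = 0.27044.
n_D = 200 × 0.27044 = 54.087... → 54.

54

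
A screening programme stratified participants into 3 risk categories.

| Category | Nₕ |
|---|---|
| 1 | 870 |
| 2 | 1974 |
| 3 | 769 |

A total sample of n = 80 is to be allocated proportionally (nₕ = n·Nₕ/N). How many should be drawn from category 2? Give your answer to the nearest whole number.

44

Share of category 2 = 1974/3613 = 0.54636.
Allocate 80 × 0.54636 = 43.709... → 44.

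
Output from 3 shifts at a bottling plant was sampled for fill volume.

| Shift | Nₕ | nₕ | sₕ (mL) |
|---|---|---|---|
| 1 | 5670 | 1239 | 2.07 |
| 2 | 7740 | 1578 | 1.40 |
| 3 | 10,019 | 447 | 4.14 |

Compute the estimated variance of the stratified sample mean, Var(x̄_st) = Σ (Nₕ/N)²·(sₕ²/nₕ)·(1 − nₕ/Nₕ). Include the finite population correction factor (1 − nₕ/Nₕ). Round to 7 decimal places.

0.0069653

N = 23429; Wₕ = Nₕ/N.
shift 1: (5670/23429)²·2.07²/1239·(1 − 1239/5670) = 0.0001582875
shift 2: (7740/23429)²·1.40²/1578·(1 − 1578/7740) = 0.0001079206
shift 3: (10019/23429)²·4.14²/447·(1 − 447/10019) = 0.0066990423
Sum = 0.0069652504 → 0.0069653.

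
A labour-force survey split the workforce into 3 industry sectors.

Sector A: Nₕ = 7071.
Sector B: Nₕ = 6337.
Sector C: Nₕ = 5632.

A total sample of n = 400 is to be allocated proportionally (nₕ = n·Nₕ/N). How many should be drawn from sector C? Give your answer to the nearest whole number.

118

Share of sector C = 5632/19040 = 0.29580.
Allocate 400 × 0.29580 = 118.319... → 118.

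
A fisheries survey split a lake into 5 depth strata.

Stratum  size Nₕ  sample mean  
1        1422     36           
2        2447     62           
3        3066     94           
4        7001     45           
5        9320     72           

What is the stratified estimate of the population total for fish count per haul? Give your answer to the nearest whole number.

1477195

1: 1422·36 = 51192
2: 2447·62 = 151714
3: 3066·94 = 288204
4: 7001·45 = 315045
5: 9320·72 = 671040
τ̂ = Σ Nₕx̄ₕ = 1477195.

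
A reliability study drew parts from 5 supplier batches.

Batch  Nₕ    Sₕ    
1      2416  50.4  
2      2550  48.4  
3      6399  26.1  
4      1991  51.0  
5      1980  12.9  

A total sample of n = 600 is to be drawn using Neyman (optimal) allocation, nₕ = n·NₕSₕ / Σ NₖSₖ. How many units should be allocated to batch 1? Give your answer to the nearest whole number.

1: NₕSₕ = 2416·50.4 = 121766.4
2: NₕSₕ = 2550·48.4 = 123420
3: NₕSₕ = 6399·26.1 = 167013.9
4: NₕSₕ = 1991·51.0 = 101541
5: NₕSₕ = 1980·12.9 = 25542
Σ NₕSₕ = 539283.3.
n_1 = 600·121766.4/539283.3 = 135.476... → 135.

135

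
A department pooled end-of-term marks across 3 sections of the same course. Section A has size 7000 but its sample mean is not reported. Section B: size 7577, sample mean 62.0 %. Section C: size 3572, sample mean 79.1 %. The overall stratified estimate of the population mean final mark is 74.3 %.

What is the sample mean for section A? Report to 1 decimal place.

N = 7000 + 7577 + 3572 = 18149.
Overall total = μ·N = 74.3·18149 = 1348470.7.
Subtract the known strata: 7577·62.0 + 3572·79.1 = 752319.2.
Remaining total for section A: 1348470.7 − 752319.2 = 596151.5.
Divide by its size: 596151.5 / 7000 = 85.165... → 85.2.

85.2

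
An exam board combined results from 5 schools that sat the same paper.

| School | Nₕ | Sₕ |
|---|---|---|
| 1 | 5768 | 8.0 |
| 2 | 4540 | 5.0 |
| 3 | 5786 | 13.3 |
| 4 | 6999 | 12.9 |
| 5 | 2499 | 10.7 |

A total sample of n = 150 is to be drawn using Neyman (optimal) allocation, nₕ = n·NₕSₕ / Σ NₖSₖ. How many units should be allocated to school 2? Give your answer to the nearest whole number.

1: NₕSₕ = 5768·8.0 = 46144
2: NₕSₕ = 4540·5.0 = 22700
3: NₕSₕ = 5786·13.3 = 76953.8
4: NₕSₕ = 6999·12.9 = 90287.1
5: NₕSₕ = 2499·10.7 = 26739.3
Σ NₕSₕ = 262824.2.
n_2 = 150·22700/262824.2 = 12.955... → 13.

13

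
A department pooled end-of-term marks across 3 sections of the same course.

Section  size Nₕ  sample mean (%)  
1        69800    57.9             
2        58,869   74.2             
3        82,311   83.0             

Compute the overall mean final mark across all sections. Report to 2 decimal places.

N = 210980; weights Wₕ = Nₕ/N = (0.3308, 0.2790, 0.3901).
x̄_st = Σ Wₕ·x̄ₕ = 0.3308·57.9 + 0.2790·74.2 + 0.3901·83.0 ≈ 72.2406...
→ 72.24.

72.24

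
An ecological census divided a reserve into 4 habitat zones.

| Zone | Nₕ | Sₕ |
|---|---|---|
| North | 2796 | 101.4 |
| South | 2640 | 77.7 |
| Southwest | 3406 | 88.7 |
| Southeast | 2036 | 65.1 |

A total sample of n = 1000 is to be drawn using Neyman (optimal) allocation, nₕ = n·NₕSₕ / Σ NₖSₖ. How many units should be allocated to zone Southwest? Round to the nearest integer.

327

Σ NₕSₕ = 2796·101.4 + 2640·77.7 + 3406·88.7 + 2036·65.1 = 923298.2.
Share for Southwest: 302112.2/923298.2 = 0.32721.
n_Southwest = 1000 × 0.32721 = 327.210... → 327.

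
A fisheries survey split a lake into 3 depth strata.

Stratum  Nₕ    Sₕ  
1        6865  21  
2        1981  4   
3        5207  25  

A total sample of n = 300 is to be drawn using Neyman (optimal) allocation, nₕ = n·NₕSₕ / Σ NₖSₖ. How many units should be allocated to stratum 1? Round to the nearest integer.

153

Σ NₕSₕ = 6865·21 + 1981·4 + 5207·25 = 282264.
Share for 1: 144165/282264 = 0.51075.
n_1 = 300 × 0.51075 = 153.224... → 153.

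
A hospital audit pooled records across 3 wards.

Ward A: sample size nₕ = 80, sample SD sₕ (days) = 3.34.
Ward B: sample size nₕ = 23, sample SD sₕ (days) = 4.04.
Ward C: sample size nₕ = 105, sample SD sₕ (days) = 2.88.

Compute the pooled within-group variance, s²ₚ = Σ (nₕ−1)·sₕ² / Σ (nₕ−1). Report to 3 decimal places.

Degrees of freedom: 79 + 22 + 104 = 205.
Σ(nₕ−1)sₕ² = 79·11.1556 + 22·16.3216 + 104·8.2944 = 2102.9852.
s²ₚ = 2102.9852 / 205 = 10.25846... → 10.258.

10.258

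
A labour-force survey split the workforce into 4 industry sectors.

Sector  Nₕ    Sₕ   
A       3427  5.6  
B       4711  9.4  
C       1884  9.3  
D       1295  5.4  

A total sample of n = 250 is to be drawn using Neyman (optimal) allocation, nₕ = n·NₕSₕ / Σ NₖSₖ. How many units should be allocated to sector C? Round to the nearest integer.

Σ NₕSₕ = 3427·5.6 + 4711·9.4 + 1884·9.3 + 1295·5.4 = 87988.8.
Share for C: 17521.2/87988.8 = 0.19913.
n_C = 250 × 0.19913 = 49.782... → 50.

50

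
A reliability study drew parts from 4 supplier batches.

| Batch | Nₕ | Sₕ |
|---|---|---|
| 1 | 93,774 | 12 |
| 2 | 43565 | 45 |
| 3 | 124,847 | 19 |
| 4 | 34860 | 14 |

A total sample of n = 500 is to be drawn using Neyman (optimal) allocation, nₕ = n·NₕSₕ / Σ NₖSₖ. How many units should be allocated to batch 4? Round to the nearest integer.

41

1: NₕSₕ = 93774·12 = 1125288
2: NₕSₕ = 43565·45 = 1960425
3: NₕSₕ = 124847·19 = 2372093
4: NₕSₕ = 34860·14 = 488040
Σ NₕSₕ = 5945846.
n_4 = 500·488040/5945846 = 41.040... → 41.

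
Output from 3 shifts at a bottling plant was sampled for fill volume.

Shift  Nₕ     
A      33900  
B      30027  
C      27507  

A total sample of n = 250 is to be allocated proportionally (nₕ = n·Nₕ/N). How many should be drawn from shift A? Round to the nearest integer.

93

N = 33900 + 30027 + 27507 = 91434.
n_A = 250·33900/91434 = 92.690... → 93.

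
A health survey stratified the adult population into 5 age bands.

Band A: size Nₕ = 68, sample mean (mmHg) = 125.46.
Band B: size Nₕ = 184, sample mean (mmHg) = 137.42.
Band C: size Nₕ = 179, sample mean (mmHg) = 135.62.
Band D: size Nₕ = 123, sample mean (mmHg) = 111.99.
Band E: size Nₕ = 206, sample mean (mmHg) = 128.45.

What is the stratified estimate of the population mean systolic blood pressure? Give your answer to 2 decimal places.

129.38

N = 760; weights Wₕ = Nₕ/N = (0.0895, 0.2421, 0.2355, 0.1618, 0.2711).
x̄_st = Σ Wₕ·x̄ₕ = 0.0895·125.46 + 0.2421·137.42 + 0.2355·135.62 + 0.1618·111.99 + 0.2711·128.45 ≈ 129.3790...
→ 129.38.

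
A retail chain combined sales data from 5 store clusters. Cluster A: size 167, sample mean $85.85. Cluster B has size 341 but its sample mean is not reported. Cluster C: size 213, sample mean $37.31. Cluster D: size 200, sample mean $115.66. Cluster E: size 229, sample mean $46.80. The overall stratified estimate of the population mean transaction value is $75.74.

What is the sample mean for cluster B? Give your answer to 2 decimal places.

Σ Nₕx̄ₕ = N·μ, so 341·x̄_B = 1150·75.74 − (167·85.85 + 213·37.31 + 200·115.66 + 229·46.80).
= 87101 − 56133.18 = 30967.82.
x̄_B = 30967.82 / 341 = 90.8147... → 90.81.

90.81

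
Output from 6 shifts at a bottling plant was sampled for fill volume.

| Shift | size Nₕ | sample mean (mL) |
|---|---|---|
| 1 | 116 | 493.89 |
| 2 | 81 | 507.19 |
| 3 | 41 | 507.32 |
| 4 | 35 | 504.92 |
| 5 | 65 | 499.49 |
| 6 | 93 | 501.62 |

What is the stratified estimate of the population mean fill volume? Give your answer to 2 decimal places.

501.08

x̄_st = (Σ Nₕx̄ₕ) / (Σ Nₕ) = (116·493.89 + 81·507.19 + 41·507.32 + 35·504.92 + 65·499.49 + 93·501.62) / 431
= 215963.46 / 431 = 501.0753... → 501.08.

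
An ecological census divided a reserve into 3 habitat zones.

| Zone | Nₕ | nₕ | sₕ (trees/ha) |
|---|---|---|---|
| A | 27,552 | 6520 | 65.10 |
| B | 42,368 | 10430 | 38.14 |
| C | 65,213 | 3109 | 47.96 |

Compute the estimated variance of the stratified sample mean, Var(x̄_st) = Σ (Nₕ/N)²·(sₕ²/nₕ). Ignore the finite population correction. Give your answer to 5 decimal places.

N = 135133. Term for each stratum: Wₕ²sₕ²/nₕ.
Var(x̄_st) = 0.02702078 + 0.01370977 + 0.17229916 = 0.21302970 → 0.21303.

0.21303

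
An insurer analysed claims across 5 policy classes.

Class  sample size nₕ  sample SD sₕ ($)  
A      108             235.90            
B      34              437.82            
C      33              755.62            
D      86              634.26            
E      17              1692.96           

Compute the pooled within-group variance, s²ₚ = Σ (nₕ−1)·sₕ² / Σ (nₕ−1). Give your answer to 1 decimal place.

405139.0

A: (108−1)·235.90² = 107·55648.81 = 5954422.67
B: (34−1)·437.82² = 33·191686.3524 = 6325649.6292
C: (33−1)·755.62² = 32·570961.5844 = 18270770.7008
D: (86−1)·634.26² = 85·402285.7476 = 34194288.546
E: (17−1)·1692.96² = 16·2866113.5616 = 45857816.9856
Numerator = 110602948.5316; denominator = Σ(nₕ−1) = 273.
s²ₚ = 110602948.5316/273 = 405139.006... → 405139.0.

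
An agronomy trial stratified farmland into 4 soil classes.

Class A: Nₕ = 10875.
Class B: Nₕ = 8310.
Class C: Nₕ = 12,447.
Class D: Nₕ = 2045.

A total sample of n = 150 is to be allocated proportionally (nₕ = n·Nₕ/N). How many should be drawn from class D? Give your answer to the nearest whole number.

Share of class D = 2045/33677 = 0.06072.
Allocate 150 × 0.06072 = 9.109... → 9.

9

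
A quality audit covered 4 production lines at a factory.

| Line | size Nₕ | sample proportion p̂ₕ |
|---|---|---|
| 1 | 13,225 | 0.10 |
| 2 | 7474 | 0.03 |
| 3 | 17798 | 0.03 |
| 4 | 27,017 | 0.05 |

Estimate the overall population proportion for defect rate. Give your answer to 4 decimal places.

0.0524

Wₕ = Nₕ/N with N = 65514: 0.2019, 0.1141, 0.2717, 0.4124.
p̂_st = 0.2019·0.10 + 0.1141·0.03 + 0.2717·0.03 + 0.4124·0.05 ≈ 0.052378... → 0.0524.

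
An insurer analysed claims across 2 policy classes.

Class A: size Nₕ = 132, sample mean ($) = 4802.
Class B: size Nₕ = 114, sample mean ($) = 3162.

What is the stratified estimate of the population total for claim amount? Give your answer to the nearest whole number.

Population total = Σ Nₕ·x̄ₕ (each stratum's size times its mean).
132·4802 + 114·3162 = 633864 + 360468 = 994332.

994332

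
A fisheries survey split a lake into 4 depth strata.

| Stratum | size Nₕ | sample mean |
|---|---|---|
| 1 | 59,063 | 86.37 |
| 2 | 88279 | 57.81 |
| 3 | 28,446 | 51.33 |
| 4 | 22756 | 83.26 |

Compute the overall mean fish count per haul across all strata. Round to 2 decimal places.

N = 59063 + 88279 + 28446 + 22756 = 198544.
Overall mean = Σ (Nₕ/N)·x̄ₕ — weight by population share, not a simple average.
Σ Nₕx̄ₕ = 59063·86.37 + 88279·57.81 + 28446·51.33 + 22756·83.26 = 5101271.31 + 5103408.99 + 1460133.18 + 1894664.56 = 13559478.04.
Divide by N: 13559478.04 / 198544 = 68.2946... → 68.29.

68.29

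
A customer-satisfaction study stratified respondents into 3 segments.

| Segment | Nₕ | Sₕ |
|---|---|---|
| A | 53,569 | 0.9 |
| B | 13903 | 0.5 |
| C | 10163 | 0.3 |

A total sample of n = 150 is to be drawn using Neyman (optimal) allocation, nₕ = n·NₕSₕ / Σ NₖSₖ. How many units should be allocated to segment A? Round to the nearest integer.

124

Σ NₕSₕ = 53569·0.9 + 13903·0.5 + 10163·0.3 = 58212.5.
Share for A: 48212.1/58212.5 = 0.82821.
n_A = 150 × 0.82821 = 124.231... → 124.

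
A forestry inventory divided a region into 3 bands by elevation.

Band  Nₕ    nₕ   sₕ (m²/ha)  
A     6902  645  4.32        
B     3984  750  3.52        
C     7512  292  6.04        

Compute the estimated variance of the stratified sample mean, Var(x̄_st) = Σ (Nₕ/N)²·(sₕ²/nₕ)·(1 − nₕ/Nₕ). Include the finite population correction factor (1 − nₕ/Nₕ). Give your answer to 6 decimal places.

N = 18398. Term for each stratum: Wₕ²sₕ²/nₕ·(1−nₕ/Nₕ).
Var(x̄_st) = 0.003691541 + 0.000628843 + 0.020019009 = 0.024339393 → 0.024339.

0.024339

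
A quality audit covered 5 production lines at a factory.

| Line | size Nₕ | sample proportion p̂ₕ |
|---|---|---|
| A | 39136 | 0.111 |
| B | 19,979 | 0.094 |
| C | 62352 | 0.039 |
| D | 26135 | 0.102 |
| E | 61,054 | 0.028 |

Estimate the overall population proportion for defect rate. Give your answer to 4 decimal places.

0.0624

Wₕ = Nₕ/N with N = 208656: 0.1876, 0.0958, 0.2988, 0.1253, 0.2926.
p̂_st = 0.1876·0.111 + 0.0958·0.094 + 0.2988·0.039 + 0.1253·0.102 + 0.2926·0.028 ≈ 0.062443... → 0.0624.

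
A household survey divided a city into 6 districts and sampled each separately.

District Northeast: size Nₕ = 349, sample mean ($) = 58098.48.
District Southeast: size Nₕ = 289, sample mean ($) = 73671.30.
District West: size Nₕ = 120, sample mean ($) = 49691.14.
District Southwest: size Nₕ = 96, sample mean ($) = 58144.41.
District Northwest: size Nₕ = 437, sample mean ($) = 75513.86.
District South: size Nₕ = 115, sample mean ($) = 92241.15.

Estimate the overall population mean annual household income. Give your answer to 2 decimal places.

68790.52

x̄_st = (Σ Nₕx̄ₕ) / (Σ Nₕ) = (349·58098.48 + 289·73671.30 + 120·49691.14 + 96·58144.41 + 437·75513.86 + 115·92241.15) / 1406
= 96719464.45 / 1406 = 68790.5153... → 68790.52.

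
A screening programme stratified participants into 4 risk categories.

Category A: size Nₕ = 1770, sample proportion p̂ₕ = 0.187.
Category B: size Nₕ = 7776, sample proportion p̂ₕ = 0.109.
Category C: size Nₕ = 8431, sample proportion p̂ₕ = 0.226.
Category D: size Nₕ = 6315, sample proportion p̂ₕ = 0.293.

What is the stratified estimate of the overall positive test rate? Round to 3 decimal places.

Wₕ = Nₕ/N with N = 24292: 0.0729, 0.3201, 0.3471, 0.2600.
p̂_st = 0.0729·0.187 + 0.3201·0.109 + 0.3471·0.226 + 0.2600·0.293 ≈ 0.20312... → 0.203.

0.203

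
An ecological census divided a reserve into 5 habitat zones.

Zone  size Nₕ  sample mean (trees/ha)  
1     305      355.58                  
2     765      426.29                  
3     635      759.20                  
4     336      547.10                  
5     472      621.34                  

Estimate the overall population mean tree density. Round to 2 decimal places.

N = 305 + 765 + 635 + 336 + 472 = 2513.
Weight each subgroup mean by Nₕ/N and sum.
Σ Nₕx̄ₕ = 305·355.58 + 765·426.29 + 635·759.20 + 336·547.10 + 472·621.34 = 108451.9 + 326111.85 + 482092 + 183825.6 + 293272.48 = 1393753.83.
Divide by N: 1393753.83 / 2513 = 554.6175... → 554.62.

554.62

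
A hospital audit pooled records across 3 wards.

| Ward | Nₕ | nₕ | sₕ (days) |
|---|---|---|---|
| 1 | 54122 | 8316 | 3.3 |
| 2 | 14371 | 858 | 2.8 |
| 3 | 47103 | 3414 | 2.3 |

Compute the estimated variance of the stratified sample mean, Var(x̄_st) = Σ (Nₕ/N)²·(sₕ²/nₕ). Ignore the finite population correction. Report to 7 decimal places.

N = 115596. Term for each stratum: Wₕ²sₕ²/nₕ.
Var(x̄_st) = 0.0002870618 + 0.0001412268 + 0.0002572786 = 0.0006855673 → 0.0006856.

0.0006856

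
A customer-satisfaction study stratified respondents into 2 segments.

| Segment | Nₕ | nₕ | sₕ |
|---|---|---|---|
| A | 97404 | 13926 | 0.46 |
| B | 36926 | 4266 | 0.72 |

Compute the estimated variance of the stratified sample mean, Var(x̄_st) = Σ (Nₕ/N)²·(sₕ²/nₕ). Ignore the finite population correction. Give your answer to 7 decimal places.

N = 134330; Wₕ = Nₕ/N.
segment A: (97404/134330)²·0.46²/13926 = 0.0000079891
segment B: (36926/134330)²·0.72²/4266 = 0.0000091825
Sum = 0.0000171716 → 0.0000172.

0.0000172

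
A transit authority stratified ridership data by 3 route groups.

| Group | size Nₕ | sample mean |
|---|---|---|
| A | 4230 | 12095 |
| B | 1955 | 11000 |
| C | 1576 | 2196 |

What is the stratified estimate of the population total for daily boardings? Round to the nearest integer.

A: 4230·12095 = 51161850
B: 1955·11000 = 21505000
C: 1576·2196 = 3460896
τ̂ = Σ Nₕx̄ₕ = 76127746.

76127746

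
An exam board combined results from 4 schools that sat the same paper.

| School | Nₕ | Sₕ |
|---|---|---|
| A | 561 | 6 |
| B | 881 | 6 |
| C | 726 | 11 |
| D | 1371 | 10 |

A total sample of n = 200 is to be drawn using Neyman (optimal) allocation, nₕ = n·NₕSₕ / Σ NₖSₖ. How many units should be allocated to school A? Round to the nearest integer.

A: NₕSₕ = 561·6 = 3366
B: NₕSₕ = 881·6 = 5286
C: NₕSₕ = 726·11 = 7986
D: NₕSₕ = 1371·10 = 13710
Σ NₕSₕ = 30348.
n_A = 200·3366/30348 = 22.183... → 22.

22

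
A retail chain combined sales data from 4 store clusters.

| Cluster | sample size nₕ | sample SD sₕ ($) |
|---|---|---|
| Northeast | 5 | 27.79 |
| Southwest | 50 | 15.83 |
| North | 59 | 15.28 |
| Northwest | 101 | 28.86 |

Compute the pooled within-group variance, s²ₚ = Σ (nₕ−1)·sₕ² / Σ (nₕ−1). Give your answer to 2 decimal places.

Northeast: (5−1)·27.79² = 4·772.2841 = 3089.1364
Southwest: (50−1)·15.83² = 49·250.5889 = 12278.8561
North: (59−1)·15.28² = 58·233.4784 = 13541.7472
Northwest: (101−1)·28.86² = 100·832.8996 = 83289.96
Numerator = 112199.6997; denominator = Σ(nₕ−1) = 211.
s²ₚ = 112199.6997/211 = 531.7521... → 531.75.

531.75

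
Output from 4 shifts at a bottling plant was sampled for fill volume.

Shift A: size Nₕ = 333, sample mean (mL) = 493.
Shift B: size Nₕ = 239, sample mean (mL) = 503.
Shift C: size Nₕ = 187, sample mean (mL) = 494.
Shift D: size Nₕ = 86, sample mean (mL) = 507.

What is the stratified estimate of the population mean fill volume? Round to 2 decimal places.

497.47

N = 333 + 239 + 187 + 86 = 845.
Weight each subgroup mean by Nₕ/N and sum.
Σ Nₕx̄ₕ = 333·493 + 239·503 + 187·494 + 86·507 = 164169 + 120217 + 92378 + 43602 = 420366.
Divide by N: 420366 / 845 = 497.4746... → 497.47.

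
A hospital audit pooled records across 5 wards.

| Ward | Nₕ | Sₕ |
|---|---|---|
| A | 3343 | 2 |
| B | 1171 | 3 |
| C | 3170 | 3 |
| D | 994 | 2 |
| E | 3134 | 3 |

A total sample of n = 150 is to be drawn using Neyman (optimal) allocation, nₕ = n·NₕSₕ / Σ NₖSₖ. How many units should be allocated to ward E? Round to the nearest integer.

A: NₕSₕ = 3343·2 = 6686
B: NₕSₕ = 1171·3 = 3513
C: NₕSₕ = 3170·3 = 9510
D: NₕSₕ = 994·2 = 1988
E: NₕSₕ = 3134·3 = 9402
Σ NₕSₕ = 31099.
n_E = 150·9402/31099 = 45.349... → 45.

45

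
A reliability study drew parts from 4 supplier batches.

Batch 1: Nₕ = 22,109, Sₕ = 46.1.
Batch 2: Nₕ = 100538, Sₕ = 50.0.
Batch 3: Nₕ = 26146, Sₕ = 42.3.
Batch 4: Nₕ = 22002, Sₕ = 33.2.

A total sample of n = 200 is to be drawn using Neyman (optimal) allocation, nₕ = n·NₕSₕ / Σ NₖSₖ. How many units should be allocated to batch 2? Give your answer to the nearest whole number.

128

Σ NₕSₕ = 22109·46.1 + 100538·50.0 + 26146·42.3 + 22002·33.2 = 7882567.1.
Share for 2: 5026900/7882567.1 = 0.63772.
n_2 = 200 × 0.63772 = 127.545... → 128.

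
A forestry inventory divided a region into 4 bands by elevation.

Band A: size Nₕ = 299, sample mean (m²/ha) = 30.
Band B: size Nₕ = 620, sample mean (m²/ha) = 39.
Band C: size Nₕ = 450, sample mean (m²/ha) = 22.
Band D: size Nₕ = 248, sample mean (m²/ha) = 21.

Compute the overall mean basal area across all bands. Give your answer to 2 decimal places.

x̄_st = (Σ Nₕx̄ₕ) / (Σ Nₕ) = (299·30 + 620·39 + 450·22 + 248·21) / 1617
= 48258 / 1617 = 29.8442... → 29.84.

29.84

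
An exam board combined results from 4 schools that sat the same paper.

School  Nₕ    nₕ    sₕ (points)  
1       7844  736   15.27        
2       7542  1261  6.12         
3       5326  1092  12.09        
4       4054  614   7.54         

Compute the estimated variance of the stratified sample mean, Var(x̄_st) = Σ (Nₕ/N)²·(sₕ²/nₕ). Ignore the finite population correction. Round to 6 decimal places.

0.043207

N = 24766. Term for each stratum: Wₕ²sₕ²/nₕ.
Var(x̄_st) = 0.031780717 + 0.002754540 + 0.006190426 + 0.002481019 = 0.043206702 → 0.043207.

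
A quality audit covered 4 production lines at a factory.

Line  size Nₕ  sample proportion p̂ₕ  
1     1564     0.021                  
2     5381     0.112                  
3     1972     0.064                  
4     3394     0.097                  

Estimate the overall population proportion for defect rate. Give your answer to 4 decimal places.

0.0886

N = 1564 + 5381 + 1972 + 3394 = 12311.
Overall proportion = Σ (Nₕ/N)·p̂ₕ.
Σ Nₕp̂ₕ = 32.844 + 602.672 + 126.208 + 329.218 = 1090.942.
1090.942 / 12311 = 0.088615... → 0.0886.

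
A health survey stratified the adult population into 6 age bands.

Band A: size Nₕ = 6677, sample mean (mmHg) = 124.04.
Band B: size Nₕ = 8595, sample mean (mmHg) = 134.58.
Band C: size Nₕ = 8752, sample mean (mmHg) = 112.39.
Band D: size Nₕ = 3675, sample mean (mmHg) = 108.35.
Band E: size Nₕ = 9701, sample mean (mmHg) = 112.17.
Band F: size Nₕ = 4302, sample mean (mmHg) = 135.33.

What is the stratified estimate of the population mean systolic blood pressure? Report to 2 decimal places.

120.79

x̄_st = (Σ Nₕx̄ₕ) / (Σ Nₕ) = (6677·124.04 + 8595·134.58 + 8752·112.39 + 3675·108.35 + 9701·112.17 + 4302·135.33) / 41702
= 5037104.54 / 41702 = 120.7881... → 120.79.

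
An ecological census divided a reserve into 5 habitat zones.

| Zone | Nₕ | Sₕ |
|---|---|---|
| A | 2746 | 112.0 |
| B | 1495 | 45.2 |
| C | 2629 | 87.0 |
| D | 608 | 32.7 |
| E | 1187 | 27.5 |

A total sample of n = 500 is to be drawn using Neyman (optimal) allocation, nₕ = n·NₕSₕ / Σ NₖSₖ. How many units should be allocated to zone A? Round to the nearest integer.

Σ NₕSₕ = 2746·112.0 + 1495·45.2 + 2629·87.0 + 608·32.7 + 1187·27.5 = 656373.1.
Share for A: 307552/656373.1 = 0.46856.
n_A = 500 × 0.46856 = 234.281... → 234.

234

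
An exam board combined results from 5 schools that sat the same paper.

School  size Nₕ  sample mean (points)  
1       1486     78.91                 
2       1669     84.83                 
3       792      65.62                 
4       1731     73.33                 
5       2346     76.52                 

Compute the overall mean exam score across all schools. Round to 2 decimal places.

N = 1486 + 1669 + 792 + 1731 + 2346 = 8024.
Weight each subgroup mean by Nₕ/N and sum.
Σ Nₕx̄ₕ = 1486·78.91 + 1669·84.83 + 792·65.62 + 1731·73.33 + 2346·76.52 = 117260.26 + 141581.27 + 51971.04 + 126934.23 + 179515.92 = 617262.72.
Divide by N: 617262.72 / 8024 = 76.9271... → 76.93.

76.93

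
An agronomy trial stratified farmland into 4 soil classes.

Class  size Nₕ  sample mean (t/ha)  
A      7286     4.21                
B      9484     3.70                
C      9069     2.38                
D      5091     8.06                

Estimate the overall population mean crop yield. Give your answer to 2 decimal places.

N = 7286 + 9484 + 9069 + 5091 = 30930.
Weight each subgroup mean by Nₕ/N and sum.
Σ Nₕx̄ₕ = 7286·4.21 + 9484·3.70 + 9069·2.38 + 5091·8.06 = 30674.06 + 35090.8 + 21584.22 + 41033.46 = 128382.54.
Divide by N: 128382.54 / 30930 = 4.1507... → 4.15.

4.15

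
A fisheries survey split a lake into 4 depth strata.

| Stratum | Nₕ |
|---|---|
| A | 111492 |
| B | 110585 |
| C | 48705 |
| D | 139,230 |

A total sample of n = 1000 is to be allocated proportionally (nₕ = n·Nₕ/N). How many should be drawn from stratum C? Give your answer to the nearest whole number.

119

N = 111492 + 110585 + 48705 + 139230 = 410012.
n_C = 1000·48705/410012 = 118.789... → 119.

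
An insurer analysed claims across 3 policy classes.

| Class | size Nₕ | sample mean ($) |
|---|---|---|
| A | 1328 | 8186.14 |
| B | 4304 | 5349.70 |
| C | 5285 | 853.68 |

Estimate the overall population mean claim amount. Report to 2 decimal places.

x̄_st = (Σ Nₕx̄ₕ) / (Σ Nₕ) = (1328·8186.14 + 4304·5349.70 + 5285·853.68) / 10917
= 38408001.52 / 10917 = 3518.1828... → 3518.18.

3518.18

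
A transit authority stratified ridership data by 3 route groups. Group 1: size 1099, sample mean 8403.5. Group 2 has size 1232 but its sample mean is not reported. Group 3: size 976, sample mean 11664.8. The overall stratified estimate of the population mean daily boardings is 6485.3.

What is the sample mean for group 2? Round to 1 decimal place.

670.9

N = 1099 + 1232 + 976 = 3307.
Overall total = μ·N = 6485.3·3307 = 21446887.1.
Subtract the known strata: 1099·8403.5 + 976·11664.8 = 20620291.3.
Remaining total for group 2: 21446887.1 − 20620291.3 = 826595.8.
Divide by its size: 826595.8 / 1232 = 670.938... → 670.9.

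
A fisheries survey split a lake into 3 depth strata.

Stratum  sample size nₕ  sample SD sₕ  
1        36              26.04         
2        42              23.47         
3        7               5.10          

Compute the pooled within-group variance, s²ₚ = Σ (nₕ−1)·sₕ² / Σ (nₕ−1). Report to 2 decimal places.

566.75

Degrees of freedom: 35 + 41 + 6 = 82.
Σ(nₕ−1)sₕ² = 35·678.0816 + 41·550.8409 + 6·26.01 = 46473.3929.
s²ₚ = 46473.3929 / 82 = 566.7487... → 566.75.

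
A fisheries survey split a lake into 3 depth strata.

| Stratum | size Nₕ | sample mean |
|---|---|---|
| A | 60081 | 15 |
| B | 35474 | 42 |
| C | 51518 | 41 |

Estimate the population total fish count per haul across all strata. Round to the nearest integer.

A: 60081·15 = 901215
B: 35474·42 = 1489908
C: 51518·41 = 2112238
τ̂ = Σ Nₕx̄ₕ = 4503361.

4503361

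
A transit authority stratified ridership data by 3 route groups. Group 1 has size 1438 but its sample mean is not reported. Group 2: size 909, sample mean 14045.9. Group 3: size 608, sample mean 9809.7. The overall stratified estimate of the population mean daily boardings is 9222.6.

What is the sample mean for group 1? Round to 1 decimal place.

Σ Nₕx̄ₕ = N·μ, so 1438·x̄_1 = 2955·9222.6 − (909·14045.9 + 608·9809.7).
= 27252783 − 18732020.7 = 8520762.3.
x̄_1 = 8520762.3 / 1438 = 5925.426... → 5925.4.

5925.4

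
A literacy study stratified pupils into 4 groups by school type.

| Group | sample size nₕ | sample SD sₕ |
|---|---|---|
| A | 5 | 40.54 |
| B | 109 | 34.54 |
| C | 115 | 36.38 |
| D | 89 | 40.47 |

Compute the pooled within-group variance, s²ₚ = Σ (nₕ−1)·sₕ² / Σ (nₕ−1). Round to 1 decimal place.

A: (5−1)·40.54² = 4·1643.4916 = 6573.9664
B: (109−1)·34.54² = 108·1193.0116 = 128845.2528
C: (115−1)·36.38² = 114·1323.5044 = 150879.5016
D: (89−1)·40.47² = 88·1637.8209 = 144128.2392
Numerator = 430426.96; denominator = Σ(nₕ−1) = 314.
s²ₚ = 430426.96/314 = 1370.786... → 1370.8.

1370.8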